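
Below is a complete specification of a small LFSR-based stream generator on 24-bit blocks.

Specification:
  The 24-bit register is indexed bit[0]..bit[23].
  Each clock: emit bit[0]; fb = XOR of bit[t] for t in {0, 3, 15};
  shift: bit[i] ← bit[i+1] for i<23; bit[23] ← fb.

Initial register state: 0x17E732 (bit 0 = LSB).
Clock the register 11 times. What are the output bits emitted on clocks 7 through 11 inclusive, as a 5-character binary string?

reg_0 = 0x17E732
clock 1: out=0, reg = 0x8BF399
clock 2: out=1, reg = 0xC5F9CC
clock 3: out=0, reg = 0x62FCE6
clock 4: out=0, reg = 0xB17E73
clock 5: out=1, reg = 0xD8BF39
clock 6: out=1, reg = 0xEC5F9C
clock 7: out=0, reg = 0xF62FCE
clock 8: out=0, reg = 0xFB17E7
clock 9: out=1, reg = 0xFD8BF3
clock 10: out=1, reg = 0x7EC5F9
clock 11: out=1, reg = 0xBF62FC

00111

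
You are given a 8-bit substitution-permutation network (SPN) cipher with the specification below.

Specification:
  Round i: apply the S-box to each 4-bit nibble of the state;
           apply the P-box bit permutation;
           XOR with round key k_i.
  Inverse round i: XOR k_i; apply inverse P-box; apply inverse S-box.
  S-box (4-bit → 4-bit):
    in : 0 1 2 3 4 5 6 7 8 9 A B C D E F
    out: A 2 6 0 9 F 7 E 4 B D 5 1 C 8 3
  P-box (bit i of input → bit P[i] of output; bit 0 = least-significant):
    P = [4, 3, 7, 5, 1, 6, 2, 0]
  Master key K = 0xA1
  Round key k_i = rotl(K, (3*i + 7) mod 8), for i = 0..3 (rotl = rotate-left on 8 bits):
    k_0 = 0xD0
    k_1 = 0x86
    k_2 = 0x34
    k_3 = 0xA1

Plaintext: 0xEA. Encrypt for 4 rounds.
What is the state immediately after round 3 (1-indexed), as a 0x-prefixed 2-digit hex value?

s_0 = plaintext = 0xEA
s_1 = Round(s_0, k_0) = 0x61
s_2 = Round(s_1, k_1) = 0xC8
s_3 = Round(s_2, k_2) = 0xB6
s_4 = Round(s_3, k_3) = 0x3F

0xB6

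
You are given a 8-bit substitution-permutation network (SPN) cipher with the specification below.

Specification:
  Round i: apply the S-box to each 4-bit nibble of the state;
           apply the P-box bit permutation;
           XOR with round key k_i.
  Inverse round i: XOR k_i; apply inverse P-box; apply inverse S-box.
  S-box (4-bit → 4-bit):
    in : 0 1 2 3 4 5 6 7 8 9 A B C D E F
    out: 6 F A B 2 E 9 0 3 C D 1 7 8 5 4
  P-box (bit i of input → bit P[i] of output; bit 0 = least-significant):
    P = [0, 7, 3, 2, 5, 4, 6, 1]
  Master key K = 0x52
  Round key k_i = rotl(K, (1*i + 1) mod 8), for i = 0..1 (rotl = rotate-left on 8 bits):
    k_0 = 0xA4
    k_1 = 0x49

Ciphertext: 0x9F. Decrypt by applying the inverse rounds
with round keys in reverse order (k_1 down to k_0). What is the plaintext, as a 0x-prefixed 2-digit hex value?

s_0 = ciphertext = 0x9F
s_1 = InvRound(s_0, k_1) = 0x52
s_2 = InvRound(s_1, k_0) = 0x12

0x12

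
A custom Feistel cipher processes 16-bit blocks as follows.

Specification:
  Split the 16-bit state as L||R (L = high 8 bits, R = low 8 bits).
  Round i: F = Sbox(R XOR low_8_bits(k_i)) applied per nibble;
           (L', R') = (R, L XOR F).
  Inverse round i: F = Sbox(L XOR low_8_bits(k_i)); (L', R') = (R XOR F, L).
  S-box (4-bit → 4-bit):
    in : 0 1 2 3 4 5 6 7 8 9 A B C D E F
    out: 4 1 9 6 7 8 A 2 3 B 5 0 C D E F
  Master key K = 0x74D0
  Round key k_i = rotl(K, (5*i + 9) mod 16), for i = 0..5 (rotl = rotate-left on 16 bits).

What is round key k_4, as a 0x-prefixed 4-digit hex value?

0x0E9A

K = 0x74D0
k_0 = rotl(K, (5*0+9) mod 16) = rotl(K, 9) = 0xA0E9
k_1 = rotl(K, (5*1+9) mod 16) = rotl(K, 14) = 0x1D34
k_2 = rotl(K, (5*2+9) mod 16) = rotl(K, 3) = 0xA683
k_3 = rotl(K, (5*3+9) mod 16) = rotl(K, 8) = 0xD074
k_4 = rotl(K, (5*4+9) mod 16) = rotl(K, 13) = 0x0E9A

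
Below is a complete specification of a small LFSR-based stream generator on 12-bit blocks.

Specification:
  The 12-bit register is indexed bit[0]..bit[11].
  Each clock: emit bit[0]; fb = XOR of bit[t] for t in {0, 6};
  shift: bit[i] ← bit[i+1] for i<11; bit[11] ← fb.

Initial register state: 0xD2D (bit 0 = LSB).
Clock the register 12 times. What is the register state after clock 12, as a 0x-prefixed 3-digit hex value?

reg_0 = 0xD2D
clock 1: out=1, reg = 0xE96
clock 2: out=0, reg = 0x74B
clock 3: out=1, reg = 0x3A5
clock 4: out=1, reg = 0x9D2
clock 5: out=0, reg = 0xCE9
clock 6: out=1, reg = 0x674
clock 7: out=0, reg = 0xB3A
clock 8: out=0, reg = 0x59D
clock 9: out=1, reg = 0xACE
clock 10: out=0, reg = 0xD67
clock 11: out=1, reg = 0x6B3
clock 12: out=1, reg = 0xB59

0xB59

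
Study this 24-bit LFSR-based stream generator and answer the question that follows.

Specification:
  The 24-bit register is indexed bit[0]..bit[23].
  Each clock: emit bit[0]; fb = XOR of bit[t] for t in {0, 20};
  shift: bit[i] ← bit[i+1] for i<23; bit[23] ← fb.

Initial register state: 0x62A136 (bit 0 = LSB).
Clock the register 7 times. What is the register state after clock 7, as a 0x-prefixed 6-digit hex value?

0x60C542

reg_0 = 0x62A136
clock 1: out=0, reg = 0x31509B
clock 2: out=1, reg = 0x18A84D
clock 3: out=1, reg = 0x0C5426
clock 4: out=0, reg = 0x062A13
clock 5: out=1, reg = 0x831509
clock 6: out=1, reg = 0xC18A84
clock 7: out=0, reg = 0x60C542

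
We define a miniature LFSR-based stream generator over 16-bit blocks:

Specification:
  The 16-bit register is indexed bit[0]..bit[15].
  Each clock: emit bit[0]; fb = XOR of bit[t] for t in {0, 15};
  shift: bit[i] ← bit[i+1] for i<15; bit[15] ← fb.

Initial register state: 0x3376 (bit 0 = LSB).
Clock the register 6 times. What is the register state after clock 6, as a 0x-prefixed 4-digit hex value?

0x48CD

reg_0 = 0x3376
clock 1: out=0, reg = 0x19BB
clock 2: out=1, reg = 0x8CDD
clock 3: out=1, reg = 0x466E
clock 4: out=0, reg = 0x2337
clock 5: out=1, reg = 0x919B
clock 6: out=1, reg = 0x48CD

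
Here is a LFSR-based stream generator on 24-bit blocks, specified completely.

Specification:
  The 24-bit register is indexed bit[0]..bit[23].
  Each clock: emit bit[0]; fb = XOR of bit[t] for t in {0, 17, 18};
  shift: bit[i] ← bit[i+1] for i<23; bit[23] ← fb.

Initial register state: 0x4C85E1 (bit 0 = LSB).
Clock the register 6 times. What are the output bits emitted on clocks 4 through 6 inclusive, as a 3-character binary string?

reg_0 = 0x4C85E1
clock 1: out=1, reg = 0x2642F0
clock 2: out=0, reg = 0x132178
clock 3: out=0, reg = 0x8990BC
clock 4: out=0, reg = 0x44C85E
clock 5: out=0, reg = 0xA2642F
clock 6: out=1, reg = 0x513217

001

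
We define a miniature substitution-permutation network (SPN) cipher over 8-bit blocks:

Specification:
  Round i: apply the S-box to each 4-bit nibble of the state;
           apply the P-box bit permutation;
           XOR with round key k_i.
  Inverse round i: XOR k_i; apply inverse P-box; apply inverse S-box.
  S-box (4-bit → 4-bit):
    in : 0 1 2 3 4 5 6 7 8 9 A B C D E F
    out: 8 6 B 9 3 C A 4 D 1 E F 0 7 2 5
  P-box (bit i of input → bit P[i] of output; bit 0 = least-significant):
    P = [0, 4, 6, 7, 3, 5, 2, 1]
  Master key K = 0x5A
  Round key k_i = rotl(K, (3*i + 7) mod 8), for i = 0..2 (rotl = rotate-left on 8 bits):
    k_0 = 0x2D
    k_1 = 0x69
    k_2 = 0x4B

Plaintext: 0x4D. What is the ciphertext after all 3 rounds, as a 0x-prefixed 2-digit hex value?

0x5F

s_0 = plaintext = 0x4D
s_1 = Round(s_0, k_0) = 0x54
s_2 = Round(s_1, k_1) = 0x7E
s_3 = Round(s_2, k_2) = 0x5F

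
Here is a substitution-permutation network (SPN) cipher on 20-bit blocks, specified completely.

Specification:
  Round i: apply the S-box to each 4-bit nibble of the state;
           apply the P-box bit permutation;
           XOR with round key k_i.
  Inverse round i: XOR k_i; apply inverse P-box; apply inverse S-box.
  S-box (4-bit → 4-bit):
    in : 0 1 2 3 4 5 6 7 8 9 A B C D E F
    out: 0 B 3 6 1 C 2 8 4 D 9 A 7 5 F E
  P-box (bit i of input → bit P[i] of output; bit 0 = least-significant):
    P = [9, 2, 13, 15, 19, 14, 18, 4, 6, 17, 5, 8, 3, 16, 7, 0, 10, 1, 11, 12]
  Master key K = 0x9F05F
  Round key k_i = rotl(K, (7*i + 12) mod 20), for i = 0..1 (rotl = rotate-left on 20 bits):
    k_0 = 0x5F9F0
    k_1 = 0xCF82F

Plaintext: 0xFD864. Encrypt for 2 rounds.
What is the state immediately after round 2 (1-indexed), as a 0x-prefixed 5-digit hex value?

s_0 = plaintext = 0xFD864
s_1 = Round(s_0, k_0) = 0x5A35A
s_2 = Round(s_1, k_1) = 0xA6216

0xA6216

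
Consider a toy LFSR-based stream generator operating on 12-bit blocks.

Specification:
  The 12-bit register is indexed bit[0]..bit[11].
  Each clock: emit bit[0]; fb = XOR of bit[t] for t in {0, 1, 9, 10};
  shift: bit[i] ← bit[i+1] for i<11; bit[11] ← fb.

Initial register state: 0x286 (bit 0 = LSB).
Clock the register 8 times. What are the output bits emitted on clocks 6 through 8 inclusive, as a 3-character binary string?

reg_0 = 0x286
clock 1: out=0, reg = 0x143
clock 2: out=1, reg = 0x0A1
clock 3: out=1, reg = 0x850
clock 4: out=0, reg = 0x428
clock 5: out=0, reg = 0xA14
clock 6: out=0, reg = 0xD0A
clock 7: out=0, reg = 0x685
clock 8: out=1, reg = 0xB42

001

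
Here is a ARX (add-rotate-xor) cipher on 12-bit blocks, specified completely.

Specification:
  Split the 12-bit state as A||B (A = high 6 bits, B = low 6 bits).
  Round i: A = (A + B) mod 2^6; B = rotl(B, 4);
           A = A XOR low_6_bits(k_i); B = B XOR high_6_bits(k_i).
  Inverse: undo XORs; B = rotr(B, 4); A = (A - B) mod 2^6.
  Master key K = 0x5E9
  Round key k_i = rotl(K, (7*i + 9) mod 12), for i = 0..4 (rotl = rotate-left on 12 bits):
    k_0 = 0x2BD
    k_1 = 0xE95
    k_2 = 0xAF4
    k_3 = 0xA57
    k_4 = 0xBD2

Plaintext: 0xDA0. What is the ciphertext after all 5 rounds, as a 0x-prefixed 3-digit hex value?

s_0 = plaintext = 0xDA0
s_1 = Round(s_0, k_0) = 0xAC2
s_2 = Round(s_1, k_1) = 0xE1A
s_3 = Round(s_2, k_2) = 0x98D
s_4 = Round(s_3, k_3) = 0x93A
s_5 = Round(s_4, k_4) = 0x301

0x301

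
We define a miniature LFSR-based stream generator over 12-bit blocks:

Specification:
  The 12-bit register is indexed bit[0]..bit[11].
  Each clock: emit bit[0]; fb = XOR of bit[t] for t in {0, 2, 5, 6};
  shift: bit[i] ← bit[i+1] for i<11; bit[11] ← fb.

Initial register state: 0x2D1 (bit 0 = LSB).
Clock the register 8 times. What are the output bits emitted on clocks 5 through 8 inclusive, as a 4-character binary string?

reg_0 = 0x2D1
clock 1: out=1, reg = 0x168
clock 2: out=0, reg = 0x0B4
clock 3: out=0, reg = 0x05A
clock 4: out=0, reg = 0x82D
clock 5: out=1, reg = 0xC16
clock 6: out=0, reg = 0xE0B
clock 7: out=1, reg = 0xF05
clock 8: out=1, reg = 0x782

1011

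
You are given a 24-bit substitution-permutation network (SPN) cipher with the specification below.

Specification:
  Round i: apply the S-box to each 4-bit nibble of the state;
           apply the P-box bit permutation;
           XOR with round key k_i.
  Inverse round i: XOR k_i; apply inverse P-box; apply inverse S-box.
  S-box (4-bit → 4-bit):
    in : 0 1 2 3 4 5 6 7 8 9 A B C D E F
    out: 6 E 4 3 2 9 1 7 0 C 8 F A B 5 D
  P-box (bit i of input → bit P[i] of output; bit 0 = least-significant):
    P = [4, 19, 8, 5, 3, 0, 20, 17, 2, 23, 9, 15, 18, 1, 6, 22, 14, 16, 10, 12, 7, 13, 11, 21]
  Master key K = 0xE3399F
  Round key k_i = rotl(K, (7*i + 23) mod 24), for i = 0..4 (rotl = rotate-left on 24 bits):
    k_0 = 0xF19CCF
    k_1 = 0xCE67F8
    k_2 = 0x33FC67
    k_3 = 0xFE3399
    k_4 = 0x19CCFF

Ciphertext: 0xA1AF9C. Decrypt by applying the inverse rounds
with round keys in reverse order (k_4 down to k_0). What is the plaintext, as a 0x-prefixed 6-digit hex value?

0x465299

s_0 = ciphertext = 0xA1AF9C
s_1 = InvRound(s_0, k_4) = 0xC60001
s_2 = InvRound(s_1, k_3) = 0xDA82E7
s_3 = InvRound(s_2, k_2) = 0xBBA084
s_4 = InvRound(s_3, k_1) = 0xA7FFEF
s_5 = InvRound(s_4, k_0) = 0x465299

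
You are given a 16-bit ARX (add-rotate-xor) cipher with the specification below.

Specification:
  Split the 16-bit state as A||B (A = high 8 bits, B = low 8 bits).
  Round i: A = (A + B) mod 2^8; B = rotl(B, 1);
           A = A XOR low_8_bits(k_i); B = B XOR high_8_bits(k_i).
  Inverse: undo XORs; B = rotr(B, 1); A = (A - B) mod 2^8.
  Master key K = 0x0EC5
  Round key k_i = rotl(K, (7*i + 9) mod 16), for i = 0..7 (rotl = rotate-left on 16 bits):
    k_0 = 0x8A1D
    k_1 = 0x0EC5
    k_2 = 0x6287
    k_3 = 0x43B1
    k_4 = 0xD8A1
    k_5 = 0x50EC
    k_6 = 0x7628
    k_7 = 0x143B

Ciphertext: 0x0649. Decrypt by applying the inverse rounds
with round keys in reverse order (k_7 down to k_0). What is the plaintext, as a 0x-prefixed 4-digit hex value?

0xF188

s_0 = ciphertext = 0x0649
s_1 = InvRound(s_0, k_7) = 0x8FAE
s_2 = InvRound(s_1, k_6) = 0x3B6C
s_3 = InvRound(s_2, k_5) = 0xB91E
s_4 = InvRound(s_3, k_4) = 0xB563
s_5 = InvRound(s_4, k_3) = 0xF410
s_6 = InvRound(s_5, k_2) = 0x3A39
s_7 = InvRound(s_6, k_1) = 0x649B
s_8 = InvRound(s_7, k_0) = 0xF188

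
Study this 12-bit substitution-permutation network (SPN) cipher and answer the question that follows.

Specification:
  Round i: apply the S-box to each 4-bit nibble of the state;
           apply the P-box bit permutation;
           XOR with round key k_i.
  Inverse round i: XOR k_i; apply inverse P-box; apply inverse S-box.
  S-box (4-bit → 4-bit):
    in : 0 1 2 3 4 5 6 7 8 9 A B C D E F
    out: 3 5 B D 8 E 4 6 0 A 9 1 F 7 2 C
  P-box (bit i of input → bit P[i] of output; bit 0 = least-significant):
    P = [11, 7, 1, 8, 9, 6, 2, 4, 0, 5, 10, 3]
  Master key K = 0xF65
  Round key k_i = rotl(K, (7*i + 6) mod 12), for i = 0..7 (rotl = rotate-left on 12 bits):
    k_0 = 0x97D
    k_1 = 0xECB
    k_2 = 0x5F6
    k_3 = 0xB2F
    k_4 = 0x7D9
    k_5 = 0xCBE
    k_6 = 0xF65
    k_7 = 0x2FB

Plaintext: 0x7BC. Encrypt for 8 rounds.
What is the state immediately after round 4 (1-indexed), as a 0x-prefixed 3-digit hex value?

0x6D8

s_0 = plaintext = 0x7BC
s_1 = Round(s_0, k_0) = 0x6DF
s_2 = Round(s_1, k_1) = 0x98D
s_3 = Round(s_2, k_2) = 0xD5C
s_4 = Round(s_3, k_3) = 0x6D8
s_5 = Round(s_4, k_4) = 0x19D
s_6 = Round(s_5, k_5) = 0x06D
s_7 = Round(s_6, k_6) = 0x7C2
s_8 = Round(s_7, k_7) = 0xD0F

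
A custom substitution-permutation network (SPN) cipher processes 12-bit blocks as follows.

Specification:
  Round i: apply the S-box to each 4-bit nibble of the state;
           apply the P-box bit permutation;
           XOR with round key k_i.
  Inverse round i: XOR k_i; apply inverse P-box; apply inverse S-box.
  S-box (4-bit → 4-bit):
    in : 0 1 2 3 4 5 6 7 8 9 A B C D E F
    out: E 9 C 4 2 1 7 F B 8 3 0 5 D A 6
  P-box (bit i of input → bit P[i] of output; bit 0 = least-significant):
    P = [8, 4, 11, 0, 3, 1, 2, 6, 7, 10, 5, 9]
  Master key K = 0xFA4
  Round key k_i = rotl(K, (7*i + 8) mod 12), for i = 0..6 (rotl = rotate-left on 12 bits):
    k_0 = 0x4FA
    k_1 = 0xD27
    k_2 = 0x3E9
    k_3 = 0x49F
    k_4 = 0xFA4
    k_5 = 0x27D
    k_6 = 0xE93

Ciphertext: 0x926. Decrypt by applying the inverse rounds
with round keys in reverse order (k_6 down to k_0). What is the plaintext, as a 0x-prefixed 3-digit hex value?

0xBF6

s_0 = ciphertext = 0x926
s_1 = InvRound(s_0, k_6) = 0x738
s_2 = InvRound(s_1, k_5) = 0x421
s_3 = InvRound(s_2, k_4) = 0x13D
s_4 = InvRound(s_3, k_3) = 0x645
s_5 = InvRound(s_4, k_2) = 0x6C5
s_6 = InvRound(s_5, k_1) = 0xDEC
s_7 = InvRound(s_6, k_0) = 0xBF6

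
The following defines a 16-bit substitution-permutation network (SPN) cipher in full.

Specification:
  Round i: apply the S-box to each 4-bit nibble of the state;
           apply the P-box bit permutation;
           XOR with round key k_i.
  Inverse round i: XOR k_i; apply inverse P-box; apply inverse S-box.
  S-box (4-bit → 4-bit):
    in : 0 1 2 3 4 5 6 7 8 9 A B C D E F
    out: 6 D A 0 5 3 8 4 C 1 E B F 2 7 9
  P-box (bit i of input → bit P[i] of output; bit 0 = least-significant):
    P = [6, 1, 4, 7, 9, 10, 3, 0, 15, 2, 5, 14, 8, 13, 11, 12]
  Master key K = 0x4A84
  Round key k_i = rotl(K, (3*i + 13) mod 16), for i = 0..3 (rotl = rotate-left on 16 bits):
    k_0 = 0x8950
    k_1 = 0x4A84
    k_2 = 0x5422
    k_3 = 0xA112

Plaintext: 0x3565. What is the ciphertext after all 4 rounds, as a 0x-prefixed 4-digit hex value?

0x6D4A

s_0 = plaintext = 0x3565
s_1 = Round(s_0, k_0) = 0x0917
s_2 = Round(s_1, k_1) = 0xE09D
s_3 = Round(s_2, k_2) = 0x7F04
s_4 = Round(s_3, k_3) = 0x6D4A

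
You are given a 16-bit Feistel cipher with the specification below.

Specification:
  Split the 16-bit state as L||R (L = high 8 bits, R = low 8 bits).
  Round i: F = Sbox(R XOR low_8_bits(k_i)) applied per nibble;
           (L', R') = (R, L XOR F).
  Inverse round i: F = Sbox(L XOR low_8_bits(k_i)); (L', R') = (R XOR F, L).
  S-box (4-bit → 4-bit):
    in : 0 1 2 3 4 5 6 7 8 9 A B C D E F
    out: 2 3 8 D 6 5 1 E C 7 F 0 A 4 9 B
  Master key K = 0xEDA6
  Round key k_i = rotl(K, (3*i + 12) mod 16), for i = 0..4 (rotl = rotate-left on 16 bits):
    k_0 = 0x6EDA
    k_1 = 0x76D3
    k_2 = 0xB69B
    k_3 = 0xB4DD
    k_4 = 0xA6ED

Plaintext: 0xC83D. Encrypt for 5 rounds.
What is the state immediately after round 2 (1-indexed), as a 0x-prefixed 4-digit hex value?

s_0 = plaintext = 0xC83D
s_1 = Round(s_0, k_0) = 0x3D56
s_2 = Round(s_1, k_1) = 0x56F8
s_3 = Round(s_2, k_2) = 0xF84B
s_4 = Round(s_3, k_3) = 0x4B89
s_5 = Round(s_4, k_4) = 0x895D

0x56F8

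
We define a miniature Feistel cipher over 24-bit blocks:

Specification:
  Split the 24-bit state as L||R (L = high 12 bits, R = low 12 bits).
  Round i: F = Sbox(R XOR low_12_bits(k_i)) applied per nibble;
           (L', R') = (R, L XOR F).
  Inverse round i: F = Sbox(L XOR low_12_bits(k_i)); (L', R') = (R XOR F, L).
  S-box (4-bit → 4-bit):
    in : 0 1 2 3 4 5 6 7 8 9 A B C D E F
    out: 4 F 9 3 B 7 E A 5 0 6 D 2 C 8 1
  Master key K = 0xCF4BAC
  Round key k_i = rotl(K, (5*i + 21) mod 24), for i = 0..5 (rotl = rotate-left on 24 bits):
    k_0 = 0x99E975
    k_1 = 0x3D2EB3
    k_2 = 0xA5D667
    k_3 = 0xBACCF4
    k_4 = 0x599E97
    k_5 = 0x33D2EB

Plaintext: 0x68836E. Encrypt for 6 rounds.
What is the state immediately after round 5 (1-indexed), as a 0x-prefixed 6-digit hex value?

0xFBD379

s_0 = plaintext = 0x68836E
s_1 = Round(s_0, k_0) = 0x36E075
s_2 = Round(s_1, k_1) = 0x075B40
s_3 = Round(s_2, k_2) = 0xB40CEF
s_4 = Round(s_3, k_3) = 0xCEFFBD
s_5 = Round(s_4, k_4) = 0xFBD379
s_6 = Round(s_5, k_5) = 0x3790B4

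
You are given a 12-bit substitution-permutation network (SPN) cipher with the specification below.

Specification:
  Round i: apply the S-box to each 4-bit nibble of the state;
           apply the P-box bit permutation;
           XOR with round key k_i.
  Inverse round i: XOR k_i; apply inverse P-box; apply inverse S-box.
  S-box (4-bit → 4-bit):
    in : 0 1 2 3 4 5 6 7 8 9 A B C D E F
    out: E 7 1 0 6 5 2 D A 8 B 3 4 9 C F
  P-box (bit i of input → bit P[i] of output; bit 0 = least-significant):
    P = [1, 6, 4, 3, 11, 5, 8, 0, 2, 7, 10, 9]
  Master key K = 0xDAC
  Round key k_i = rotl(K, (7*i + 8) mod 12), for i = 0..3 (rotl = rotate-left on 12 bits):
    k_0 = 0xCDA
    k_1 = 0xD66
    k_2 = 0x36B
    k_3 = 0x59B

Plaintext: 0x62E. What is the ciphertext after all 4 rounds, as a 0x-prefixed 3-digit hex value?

0xB79

s_0 = plaintext = 0x62E
s_1 = Round(s_0, k_0) = 0x442
s_2 = Round(s_1, k_1) = 0x8C4
s_3 = Round(s_2, k_2) = 0x0BB
s_4 = Round(s_3, k_3) = 0xB79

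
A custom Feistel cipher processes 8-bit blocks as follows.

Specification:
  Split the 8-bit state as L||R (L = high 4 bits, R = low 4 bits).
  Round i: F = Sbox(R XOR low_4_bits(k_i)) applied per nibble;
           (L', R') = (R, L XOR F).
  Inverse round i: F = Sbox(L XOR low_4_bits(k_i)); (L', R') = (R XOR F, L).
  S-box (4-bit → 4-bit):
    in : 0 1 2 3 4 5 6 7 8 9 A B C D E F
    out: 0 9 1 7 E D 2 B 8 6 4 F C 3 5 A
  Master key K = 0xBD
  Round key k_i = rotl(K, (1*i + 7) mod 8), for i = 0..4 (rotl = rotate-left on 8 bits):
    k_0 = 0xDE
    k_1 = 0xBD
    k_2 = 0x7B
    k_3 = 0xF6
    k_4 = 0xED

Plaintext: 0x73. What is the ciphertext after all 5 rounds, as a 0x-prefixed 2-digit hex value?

s_0 = plaintext = 0x73
s_1 = Round(s_0, k_0) = 0x34
s_2 = Round(s_1, k_1) = 0x45
s_3 = Round(s_2, k_2) = 0x51
s_4 = Round(s_3, k_3) = 0x1E
s_5 = Round(s_4, k_4) = 0xE6

0xE6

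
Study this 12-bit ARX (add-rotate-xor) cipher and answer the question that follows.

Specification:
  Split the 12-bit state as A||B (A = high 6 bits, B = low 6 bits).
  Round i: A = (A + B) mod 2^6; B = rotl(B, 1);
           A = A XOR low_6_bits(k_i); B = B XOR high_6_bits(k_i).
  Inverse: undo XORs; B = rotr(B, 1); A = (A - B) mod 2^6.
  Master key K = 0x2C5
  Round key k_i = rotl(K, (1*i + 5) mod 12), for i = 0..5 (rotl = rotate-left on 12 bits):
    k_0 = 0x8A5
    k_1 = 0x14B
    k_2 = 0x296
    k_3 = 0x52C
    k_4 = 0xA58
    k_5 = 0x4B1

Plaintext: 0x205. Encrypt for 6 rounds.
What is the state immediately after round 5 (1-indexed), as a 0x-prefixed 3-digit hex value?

0x40B

s_0 = plaintext = 0x205
s_1 = Round(s_0, k_0) = 0xA28
s_2 = Round(s_1, k_1) = 0x6D4
s_3 = Round(s_2, k_2) = 0xE62
s_4 = Round(s_3, k_3) = 0xDD1
s_5 = Round(s_4, k_4) = 0x40B
s_6 = Round(s_5, k_5) = 0xA84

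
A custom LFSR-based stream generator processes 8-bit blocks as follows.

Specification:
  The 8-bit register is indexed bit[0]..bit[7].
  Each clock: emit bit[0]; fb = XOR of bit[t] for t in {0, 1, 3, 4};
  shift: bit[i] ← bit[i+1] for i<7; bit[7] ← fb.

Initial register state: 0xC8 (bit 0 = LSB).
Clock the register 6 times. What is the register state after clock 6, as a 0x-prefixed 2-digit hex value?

reg_0 = 0xC8
clock 1: out=0, reg = 0xE4
clock 2: out=0, reg = 0x72
clock 3: out=0, reg = 0x39
clock 4: out=1, reg = 0x9C
clock 5: out=0, reg = 0x4E
clock 6: out=0, reg = 0x27

0x27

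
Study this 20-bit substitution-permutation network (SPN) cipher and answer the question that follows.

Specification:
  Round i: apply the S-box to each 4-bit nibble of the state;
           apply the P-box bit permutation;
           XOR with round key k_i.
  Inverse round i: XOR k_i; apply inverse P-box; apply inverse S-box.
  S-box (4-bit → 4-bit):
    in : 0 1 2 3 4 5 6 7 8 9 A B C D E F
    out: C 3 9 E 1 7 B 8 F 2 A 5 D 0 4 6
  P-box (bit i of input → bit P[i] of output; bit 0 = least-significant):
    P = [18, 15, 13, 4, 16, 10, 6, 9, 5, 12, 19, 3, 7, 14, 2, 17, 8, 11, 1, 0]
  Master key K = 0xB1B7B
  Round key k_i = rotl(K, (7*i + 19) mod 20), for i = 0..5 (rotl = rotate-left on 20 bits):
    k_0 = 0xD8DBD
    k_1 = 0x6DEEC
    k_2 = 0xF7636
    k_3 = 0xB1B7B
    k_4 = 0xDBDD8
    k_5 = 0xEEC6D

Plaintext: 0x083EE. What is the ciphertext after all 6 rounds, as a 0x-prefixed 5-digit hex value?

s_0 = plaintext = 0x083EE
s_1 = Round(s_0, k_0) = 0x7FD72
s_2 = Round(s_1, k_1) = 0x29CF9
s_3 = Round(s_2, k_2) = 0x7B35F
s_4 = Round(s_3, k_3) = 0x2AFB6
s_5 = Round(s_4, k_4) = 0x26C89
s_6 = Round(s_5, k_5) = 0x52B84

0x52B84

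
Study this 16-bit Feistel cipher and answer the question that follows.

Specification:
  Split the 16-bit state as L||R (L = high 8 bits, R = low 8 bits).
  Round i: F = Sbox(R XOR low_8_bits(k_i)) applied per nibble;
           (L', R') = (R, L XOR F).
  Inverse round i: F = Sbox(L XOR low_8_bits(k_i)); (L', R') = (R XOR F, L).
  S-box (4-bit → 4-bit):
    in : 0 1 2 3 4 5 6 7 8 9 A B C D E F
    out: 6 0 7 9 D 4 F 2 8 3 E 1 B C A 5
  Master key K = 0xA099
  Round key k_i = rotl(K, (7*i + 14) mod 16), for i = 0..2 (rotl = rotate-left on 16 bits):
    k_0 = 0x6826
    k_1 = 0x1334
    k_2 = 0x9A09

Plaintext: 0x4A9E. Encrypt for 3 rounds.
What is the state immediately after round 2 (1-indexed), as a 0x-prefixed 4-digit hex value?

0x5261

s_0 = plaintext = 0x4A9E
s_1 = Round(s_0, k_0) = 0x9E52
s_2 = Round(s_1, k_1) = 0x5261
s_3 = Round(s_2, k_2) = 0x61AA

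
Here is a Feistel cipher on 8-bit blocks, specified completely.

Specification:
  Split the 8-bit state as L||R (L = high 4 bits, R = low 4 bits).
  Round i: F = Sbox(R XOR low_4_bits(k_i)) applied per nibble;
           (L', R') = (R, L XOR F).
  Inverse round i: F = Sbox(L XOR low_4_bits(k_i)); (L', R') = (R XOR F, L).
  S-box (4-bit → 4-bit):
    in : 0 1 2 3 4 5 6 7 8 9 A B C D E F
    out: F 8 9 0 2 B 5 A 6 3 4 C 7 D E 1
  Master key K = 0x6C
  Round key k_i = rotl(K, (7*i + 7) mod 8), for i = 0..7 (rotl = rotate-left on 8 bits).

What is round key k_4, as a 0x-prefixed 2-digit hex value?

0x63

K = 0x6C
k_0 = rotl(K, (7*0+7) mod 8) = rotl(K, 7) = 0x36
k_1 = rotl(K, (7*1+7) mod 8) = rotl(K, 6) = 0x1B
k_2 = rotl(K, (7*2+7) mod 8) = rotl(K, 5) = 0x8D
k_3 = rotl(K, (7*3+7) mod 8) = rotl(K, 4) = 0xC6
k_4 = rotl(K, (7*4+7) mod 8) = rotl(K, 3) = 0x63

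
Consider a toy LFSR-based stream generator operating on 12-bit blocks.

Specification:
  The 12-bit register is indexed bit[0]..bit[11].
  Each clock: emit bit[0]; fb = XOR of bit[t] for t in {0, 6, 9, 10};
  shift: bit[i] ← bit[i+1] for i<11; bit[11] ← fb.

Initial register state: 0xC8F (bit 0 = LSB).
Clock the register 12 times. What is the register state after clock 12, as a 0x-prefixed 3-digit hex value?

reg_0 = 0xC8F
clock 1: out=1, reg = 0x647
clock 2: out=1, reg = 0x323
clock 3: out=1, reg = 0x191
clock 4: out=1, reg = 0x8C8
clock 5: out=0, reg = 0xC64
clock 6: out=0, reg = 0x632
clock 7: out=0, reg = 0x319
clock 8: out=1, reg = 0x18C
clock 9: out=0, reg = 0x0C6
clock 10: out=0, reg = 0x863
clock 11: out=1, reg = 0x431
clock 12: out=1, reg = 0x218

0x218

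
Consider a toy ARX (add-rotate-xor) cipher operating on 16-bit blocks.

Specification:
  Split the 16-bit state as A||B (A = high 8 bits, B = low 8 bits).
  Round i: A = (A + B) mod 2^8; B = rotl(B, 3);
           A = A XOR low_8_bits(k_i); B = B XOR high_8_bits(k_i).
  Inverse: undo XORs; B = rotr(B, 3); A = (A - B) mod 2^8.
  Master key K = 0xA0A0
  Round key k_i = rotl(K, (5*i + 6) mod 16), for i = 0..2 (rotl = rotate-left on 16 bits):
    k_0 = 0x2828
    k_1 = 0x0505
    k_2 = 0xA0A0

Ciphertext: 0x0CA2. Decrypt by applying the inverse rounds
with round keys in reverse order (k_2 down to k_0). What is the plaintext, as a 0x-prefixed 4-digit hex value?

s_0 = ciphertext = 0x0CA2
s_1 = InvRound(s_0, k_2) = 0x6C40
s_2 = InvRound(s_1, k_1) = 0xC1A8
s_3 = InvRound(s_2, k_0) = 0xD910

0xD910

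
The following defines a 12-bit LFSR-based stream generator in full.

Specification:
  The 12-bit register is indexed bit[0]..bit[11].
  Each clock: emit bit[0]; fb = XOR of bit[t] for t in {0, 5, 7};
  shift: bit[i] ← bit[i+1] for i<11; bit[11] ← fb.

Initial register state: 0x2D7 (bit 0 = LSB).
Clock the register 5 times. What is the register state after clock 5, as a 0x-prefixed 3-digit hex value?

0x216

reg_0 = 0x2D7
clock 1: out=1, reg = 0x16B
clock 2: out=1, reg = 0x0B5
clock 3: out=1, reg = 0x85A
clock 4: out=0, reg = 0x42D
clock 5: out=1, reg = 0x216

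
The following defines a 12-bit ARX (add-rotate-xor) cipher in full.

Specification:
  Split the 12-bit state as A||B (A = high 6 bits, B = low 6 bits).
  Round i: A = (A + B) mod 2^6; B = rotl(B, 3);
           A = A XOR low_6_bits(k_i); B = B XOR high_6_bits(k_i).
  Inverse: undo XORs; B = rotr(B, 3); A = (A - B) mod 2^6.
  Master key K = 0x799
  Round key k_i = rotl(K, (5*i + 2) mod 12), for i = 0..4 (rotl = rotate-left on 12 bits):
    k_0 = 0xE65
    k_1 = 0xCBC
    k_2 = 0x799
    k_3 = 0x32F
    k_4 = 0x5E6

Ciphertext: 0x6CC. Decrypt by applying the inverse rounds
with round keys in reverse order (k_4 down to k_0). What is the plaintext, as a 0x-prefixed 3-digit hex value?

0xD19

s_0 = ciphertext = 0x6CC
s_1 = InvRound(s_0, k_4) = 0x89B
s_2 = InvRound(s_1, k_3) = 0x4FA
s_3 = InvRound(s_2, k_2) = 0x9A4
s_4 = InvRound(s_3, k_1) = 0xA32
s_5 = InvRound(s_4, k_0) = 0xD19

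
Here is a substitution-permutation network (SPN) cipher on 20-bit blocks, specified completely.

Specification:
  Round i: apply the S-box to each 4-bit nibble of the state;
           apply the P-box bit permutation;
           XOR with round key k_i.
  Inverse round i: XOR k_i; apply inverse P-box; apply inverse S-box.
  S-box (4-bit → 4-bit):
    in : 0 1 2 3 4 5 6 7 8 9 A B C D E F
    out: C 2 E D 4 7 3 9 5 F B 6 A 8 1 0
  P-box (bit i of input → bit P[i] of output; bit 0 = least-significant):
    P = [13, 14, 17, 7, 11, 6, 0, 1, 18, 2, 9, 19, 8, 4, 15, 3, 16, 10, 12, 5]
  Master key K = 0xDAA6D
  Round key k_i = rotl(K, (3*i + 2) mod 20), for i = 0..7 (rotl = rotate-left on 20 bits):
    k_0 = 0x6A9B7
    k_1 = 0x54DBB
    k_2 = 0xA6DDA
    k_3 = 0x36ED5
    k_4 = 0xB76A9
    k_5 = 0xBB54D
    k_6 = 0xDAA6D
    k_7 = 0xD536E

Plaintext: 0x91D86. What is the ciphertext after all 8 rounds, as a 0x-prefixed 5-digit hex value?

0x1A53B

s_0 = plaintext = 0x91D86
s_1 = Round(s_0, k_0) = 0xFD586
s_2 = Round(s_1, k_1) = 0x127B6
s_3 = Round(s_2, k_2) = 0x68983
s_4 = Round(s_3, k_3) = 0xCC150
s_5 = Round(s_4, k_4) = 0x97A54
s_6 = Round(s_5, k_5) = 0x4A820
s_7 = Round(s_6, k_6) = 0xBB9B6
s_8 = Round(s_7, k_7) = 0x1A53B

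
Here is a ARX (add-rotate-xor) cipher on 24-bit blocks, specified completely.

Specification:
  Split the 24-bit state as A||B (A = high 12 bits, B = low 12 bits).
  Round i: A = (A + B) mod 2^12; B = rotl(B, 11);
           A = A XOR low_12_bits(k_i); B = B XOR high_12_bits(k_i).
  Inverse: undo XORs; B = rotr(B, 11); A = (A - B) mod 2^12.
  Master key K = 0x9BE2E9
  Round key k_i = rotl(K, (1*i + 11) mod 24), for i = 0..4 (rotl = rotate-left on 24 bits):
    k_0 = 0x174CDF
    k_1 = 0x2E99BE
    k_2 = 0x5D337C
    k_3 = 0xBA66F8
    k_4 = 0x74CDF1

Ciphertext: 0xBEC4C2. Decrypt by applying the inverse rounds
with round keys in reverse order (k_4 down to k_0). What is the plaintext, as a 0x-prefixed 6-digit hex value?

s_0 = ciphertext = 0xBEC4C2
s_1 = InvRound(s_0, k_4) = 0xF0171C
s_2 = InvRound(s_1, k_3) = 0x084975
s_3 = InvRound(s_2, k_2) = 0xAAB94D
s_4 = InvRound(s_3, k_1) = 0xBCC749
s_5 = InvRound(s_4, k_0) = 0xA99C7A

0xA99C7A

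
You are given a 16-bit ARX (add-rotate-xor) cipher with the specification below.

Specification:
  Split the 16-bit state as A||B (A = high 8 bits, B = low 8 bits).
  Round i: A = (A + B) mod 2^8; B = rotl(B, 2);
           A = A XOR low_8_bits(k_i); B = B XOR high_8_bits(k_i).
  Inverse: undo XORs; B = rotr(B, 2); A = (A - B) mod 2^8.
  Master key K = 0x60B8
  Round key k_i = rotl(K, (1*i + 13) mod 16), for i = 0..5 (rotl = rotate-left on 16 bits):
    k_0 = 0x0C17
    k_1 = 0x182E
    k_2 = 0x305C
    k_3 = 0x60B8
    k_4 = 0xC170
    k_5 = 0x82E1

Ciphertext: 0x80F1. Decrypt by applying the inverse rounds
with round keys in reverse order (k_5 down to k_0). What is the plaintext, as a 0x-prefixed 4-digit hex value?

s_0 = ciphertext = 0x80F1
s_1 = InvRound(s_0, k_5) = 0x85DC
s_2 = InvRound(s_1, k_4) = 0xAE47
s_3 = InvRound(s_2, k_3) = 0x4DC9
s_4 = InvRound(s_3, k_2) = 0x937E
s_5 = InvRound(s_4, k_1) = 0x2499
s_6 = InvRound(s_5, k_0) = 0xCE65

0xCE65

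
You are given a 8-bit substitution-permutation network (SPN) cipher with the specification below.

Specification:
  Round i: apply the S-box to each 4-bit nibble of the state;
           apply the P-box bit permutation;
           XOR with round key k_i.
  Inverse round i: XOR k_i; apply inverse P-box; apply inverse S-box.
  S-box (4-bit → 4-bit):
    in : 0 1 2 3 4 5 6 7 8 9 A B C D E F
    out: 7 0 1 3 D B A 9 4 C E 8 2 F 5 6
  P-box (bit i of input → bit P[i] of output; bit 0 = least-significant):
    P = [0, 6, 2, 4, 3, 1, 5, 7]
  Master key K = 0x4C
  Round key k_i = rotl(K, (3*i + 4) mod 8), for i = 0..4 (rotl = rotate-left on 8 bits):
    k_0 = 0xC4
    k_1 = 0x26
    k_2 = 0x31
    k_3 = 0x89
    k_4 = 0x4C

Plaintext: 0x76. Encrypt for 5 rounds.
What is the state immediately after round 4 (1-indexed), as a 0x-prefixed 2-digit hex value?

0xE0

s_0 = plaintext = 0x76
s_1 = Round(s_0, k_0) = 0x1C
s_2 = Round(s_1, k_1) = 0x66
s_3 = Round(s_2, k_2) = 0xE3
s_4 = Round(s_3, k_3) = 0xE0
s_5 = Round(s_4, k_4) = 0x21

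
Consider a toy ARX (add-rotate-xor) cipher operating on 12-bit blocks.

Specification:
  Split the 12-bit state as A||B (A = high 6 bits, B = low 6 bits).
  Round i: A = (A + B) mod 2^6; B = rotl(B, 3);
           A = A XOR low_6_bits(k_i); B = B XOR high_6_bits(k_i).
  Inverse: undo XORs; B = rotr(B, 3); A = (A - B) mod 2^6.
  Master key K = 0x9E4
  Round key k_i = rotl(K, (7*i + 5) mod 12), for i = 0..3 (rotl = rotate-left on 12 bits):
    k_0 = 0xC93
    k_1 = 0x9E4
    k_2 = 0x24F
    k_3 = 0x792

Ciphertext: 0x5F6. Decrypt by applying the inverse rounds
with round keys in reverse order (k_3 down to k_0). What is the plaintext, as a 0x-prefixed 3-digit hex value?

0xE50

s_0 = ciphertext = 0x5F6
s_1 = InvRound(s_0, k_3) = 0x005
s_2 = InvRound(s_1, k_2) = 0xBA1
s_3 = InvRound(s_2, k_1) = 0x6B0
s_4 = InvRound(s_3, k_0) = 0xE50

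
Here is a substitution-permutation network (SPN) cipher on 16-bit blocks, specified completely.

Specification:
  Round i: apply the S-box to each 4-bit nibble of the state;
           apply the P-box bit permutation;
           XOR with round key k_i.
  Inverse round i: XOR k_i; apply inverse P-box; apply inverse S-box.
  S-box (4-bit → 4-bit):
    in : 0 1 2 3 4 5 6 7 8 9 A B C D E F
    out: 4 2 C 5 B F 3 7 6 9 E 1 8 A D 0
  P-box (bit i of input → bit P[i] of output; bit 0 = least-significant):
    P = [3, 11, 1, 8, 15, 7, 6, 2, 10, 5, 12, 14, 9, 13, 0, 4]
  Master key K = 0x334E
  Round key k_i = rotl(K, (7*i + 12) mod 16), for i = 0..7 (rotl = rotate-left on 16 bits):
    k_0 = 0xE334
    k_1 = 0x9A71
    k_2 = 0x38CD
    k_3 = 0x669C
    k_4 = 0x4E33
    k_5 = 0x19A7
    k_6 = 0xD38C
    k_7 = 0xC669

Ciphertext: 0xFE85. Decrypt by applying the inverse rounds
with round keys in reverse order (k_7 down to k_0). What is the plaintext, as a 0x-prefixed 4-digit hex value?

s_0 = ciphertext = 0xFE85
s_1 = InvRound(s_0, k_7) = 0x18A6
s_2 = InvRound(s_1, k_6) = 0xBDB5
s_3 = InvRound(s_2, k_5) = 0xDBB0
s_4 = InvRound(s_3, k_4) = 0x0362
s_5 = InvRound(s_4, k_3) = 0xD4AE
s_6 = InvRound(s_5, k_2) = 0x8438
s_7 = InvRound(s_6, k_1) = 0x3306
s_8 = InvRound(s_7, k_0) = 0xCAB0

0xCAB0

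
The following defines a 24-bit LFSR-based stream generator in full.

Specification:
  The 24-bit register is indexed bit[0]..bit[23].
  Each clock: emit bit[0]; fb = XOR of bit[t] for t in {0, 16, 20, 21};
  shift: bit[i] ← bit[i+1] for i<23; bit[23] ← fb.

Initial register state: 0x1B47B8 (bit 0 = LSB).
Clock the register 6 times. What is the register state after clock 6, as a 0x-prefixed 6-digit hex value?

0x486D1E

reg_0 = 0x1B47B8
clock 1: out=0, reg = 0x0DA3DC
clock 2: out=0, reg = 0x86D1EE
clock 3: out=0, reg = 0x4368F7
clock 4: out=1, reg = 0x21B47B
clock 5: out=1, reg = 0x90DA3D
clock 6: out=1, reg = 0x486D1E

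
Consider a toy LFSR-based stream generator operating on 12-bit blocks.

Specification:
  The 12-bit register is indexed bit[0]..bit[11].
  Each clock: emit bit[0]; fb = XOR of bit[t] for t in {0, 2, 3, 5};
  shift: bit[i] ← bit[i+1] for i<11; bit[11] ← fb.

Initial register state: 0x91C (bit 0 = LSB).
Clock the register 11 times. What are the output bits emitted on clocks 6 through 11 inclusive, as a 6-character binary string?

reg_0 = 0x91C
clock 1: out=0, reg = 0x48E
clock 2: out=0, reg = 0x247
clock 3: out=1, reg = 0x123
clock 4: out=1, reg = 0x091
clock 5: out=1, reg = 0x848
clock 6: out=0, reg = 0xC24
clock 7: out=0, reg = 0x612
clock 8: out=0, reg = 0x309
clock 9: out=1, reg = 0x184
clock 10: out=0, reg = 0x8C2
clock 11: out=0, reg = 0x461

000100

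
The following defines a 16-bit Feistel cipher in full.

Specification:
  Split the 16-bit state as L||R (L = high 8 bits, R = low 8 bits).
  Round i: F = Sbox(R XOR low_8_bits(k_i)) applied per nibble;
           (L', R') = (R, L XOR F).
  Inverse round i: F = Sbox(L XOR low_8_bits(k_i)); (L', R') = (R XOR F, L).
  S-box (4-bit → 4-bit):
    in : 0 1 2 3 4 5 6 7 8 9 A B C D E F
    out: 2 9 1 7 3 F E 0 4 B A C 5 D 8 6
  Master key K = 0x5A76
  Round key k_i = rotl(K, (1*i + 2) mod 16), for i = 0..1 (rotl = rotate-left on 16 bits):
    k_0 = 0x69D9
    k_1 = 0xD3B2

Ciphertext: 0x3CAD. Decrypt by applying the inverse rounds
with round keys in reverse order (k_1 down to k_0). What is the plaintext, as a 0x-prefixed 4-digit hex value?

0x49E5

s_0 = ciphertext = 0x3CAD
s_1 = InvRound(s_0, k_1) = 0xE53C
s_2 = InvRound(s_1, k_0) = 0x49E5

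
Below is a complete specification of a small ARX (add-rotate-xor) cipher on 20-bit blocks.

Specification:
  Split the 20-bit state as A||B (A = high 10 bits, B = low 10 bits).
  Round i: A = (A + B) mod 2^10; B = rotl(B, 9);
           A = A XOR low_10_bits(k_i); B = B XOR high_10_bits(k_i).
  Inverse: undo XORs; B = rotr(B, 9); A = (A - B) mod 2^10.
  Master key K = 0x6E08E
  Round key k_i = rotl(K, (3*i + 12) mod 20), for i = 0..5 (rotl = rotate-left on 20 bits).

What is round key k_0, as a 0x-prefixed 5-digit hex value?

0x8E6E0

K = 0x6E08E
k_0 = rotl(K, (3*0+12) mod 20) = rotl(K, 12) = 0x8E6E0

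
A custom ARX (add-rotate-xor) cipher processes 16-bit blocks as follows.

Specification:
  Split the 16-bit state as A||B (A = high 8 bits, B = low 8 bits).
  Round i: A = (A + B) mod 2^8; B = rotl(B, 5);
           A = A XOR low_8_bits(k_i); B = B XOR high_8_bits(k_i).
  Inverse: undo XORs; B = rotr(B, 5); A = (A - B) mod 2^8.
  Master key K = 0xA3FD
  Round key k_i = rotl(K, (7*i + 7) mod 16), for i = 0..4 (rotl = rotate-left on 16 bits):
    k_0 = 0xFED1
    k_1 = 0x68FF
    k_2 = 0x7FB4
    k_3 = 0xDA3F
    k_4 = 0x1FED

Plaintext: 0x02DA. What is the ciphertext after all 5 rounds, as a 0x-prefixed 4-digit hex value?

0xE9D7

s_0 = plaintext = 0x02DA
s_1 = Round(s_0, k_0) = 0x0DA5
s_2 = Round(s_1, k_1) = 0x4DDC
s_3 = Round(s_2, k_2) = 0x9DE4
s_4 = Round(s_3, k_3) = 0xBE46
s_5 = Round(s_4, k_4) = 0xE9D7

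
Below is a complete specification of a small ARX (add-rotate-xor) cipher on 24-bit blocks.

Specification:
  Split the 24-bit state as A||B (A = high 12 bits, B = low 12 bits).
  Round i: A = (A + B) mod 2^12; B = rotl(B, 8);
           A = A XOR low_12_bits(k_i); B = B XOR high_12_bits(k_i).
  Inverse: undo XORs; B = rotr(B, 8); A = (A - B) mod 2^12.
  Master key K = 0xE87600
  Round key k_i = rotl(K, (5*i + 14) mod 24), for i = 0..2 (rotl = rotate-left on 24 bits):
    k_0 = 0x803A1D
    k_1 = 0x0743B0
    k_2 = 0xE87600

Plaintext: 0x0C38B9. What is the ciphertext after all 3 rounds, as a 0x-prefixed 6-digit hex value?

0x9C5201

s_0 = plaintext = 0x0C38B9
s_1 = Round(s_0, k_0) = 0x361188
s_2 = Round(s_1, k_1) = 0x75986C
s_3 = Round(s_2, k_2) = 0x9C5201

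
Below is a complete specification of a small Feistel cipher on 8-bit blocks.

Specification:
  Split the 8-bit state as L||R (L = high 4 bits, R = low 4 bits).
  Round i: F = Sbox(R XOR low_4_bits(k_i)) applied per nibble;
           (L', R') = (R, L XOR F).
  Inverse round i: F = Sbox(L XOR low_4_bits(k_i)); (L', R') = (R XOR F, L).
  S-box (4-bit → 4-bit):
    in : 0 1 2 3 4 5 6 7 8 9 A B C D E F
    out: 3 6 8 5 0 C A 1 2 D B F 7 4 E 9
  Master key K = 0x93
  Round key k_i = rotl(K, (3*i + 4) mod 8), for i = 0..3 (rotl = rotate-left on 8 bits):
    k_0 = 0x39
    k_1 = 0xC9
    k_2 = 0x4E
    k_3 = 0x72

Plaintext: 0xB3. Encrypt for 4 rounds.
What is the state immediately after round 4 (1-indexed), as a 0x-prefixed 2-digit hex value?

s_0 = plaintext = 0xB3
s_1 = Round(s_0, k_0) = 0x30
s_2 = Round(s_1, k_1) = 0x0E
s_3 = Round(s_2, k_2) = 0xE3
s_4 = Round(s_3, k_3) = 0x38

0x38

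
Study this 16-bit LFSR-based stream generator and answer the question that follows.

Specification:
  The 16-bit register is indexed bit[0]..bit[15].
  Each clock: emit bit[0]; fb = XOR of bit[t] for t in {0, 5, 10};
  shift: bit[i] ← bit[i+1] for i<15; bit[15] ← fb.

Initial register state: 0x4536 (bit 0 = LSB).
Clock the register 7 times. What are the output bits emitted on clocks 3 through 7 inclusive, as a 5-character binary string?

10110

reg_0 = 0x4536
clock 1: out=0, reg = 0x229B
clock 2: out=1, reg = 0x914D
clock 3: out=1, reg = 0xC8A6
clock 4: out=0, reg = 0xE453
clock 5: out=1, reg = 0x7229
clock 6: out=1, reg = 0x3914
clock 7: out=0, reg = 0x1C8A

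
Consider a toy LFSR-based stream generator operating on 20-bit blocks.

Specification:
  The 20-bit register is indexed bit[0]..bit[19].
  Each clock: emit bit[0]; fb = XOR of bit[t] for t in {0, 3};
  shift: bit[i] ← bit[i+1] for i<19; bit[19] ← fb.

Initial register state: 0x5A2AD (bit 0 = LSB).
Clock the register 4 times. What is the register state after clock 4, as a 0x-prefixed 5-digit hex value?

reg_0 = 0x5A2AD
clock 1: out=1, reg = 0x2D156
clock 2: out=0, reg = 0x168AB
clock 3: out=1, reg = 0x0B455
clock 4: out=1, reg = 0x85A2A

0x85A2A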